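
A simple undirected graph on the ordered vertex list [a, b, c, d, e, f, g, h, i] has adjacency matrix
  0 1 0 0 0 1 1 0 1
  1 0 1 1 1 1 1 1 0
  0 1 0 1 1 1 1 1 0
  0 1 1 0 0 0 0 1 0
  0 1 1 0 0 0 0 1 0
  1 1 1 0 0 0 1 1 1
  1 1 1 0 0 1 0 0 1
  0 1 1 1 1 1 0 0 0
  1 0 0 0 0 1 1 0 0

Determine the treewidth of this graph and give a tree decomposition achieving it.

Treewidth 3.
One such decomposition:
Bags: B1 = {b, c, f, g}  B2 = {a, b, f, g}  B3 = {b, c, f, h}  B4 = {b, c, e, h}  B5 = {b, c, d, h}  B6 = {a, f, g, i}
Tree: B1–B2, B1–B3, B3–B4, B4–B5, B2–B6

Every bag has size at most 4, so the width is 4 − 1 = 3 and tw(G) ≤ 3. On the other hand G contains the 4-clique {b, c, f, g}. A clique must lie in a single bag of any decomposition, so no decomposition can have width below 3. Hence tw(G) = 3 exactly.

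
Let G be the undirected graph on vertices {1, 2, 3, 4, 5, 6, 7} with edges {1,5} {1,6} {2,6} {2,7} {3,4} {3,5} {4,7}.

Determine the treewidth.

2

A width-2 tree decomposition is:
Bags: B1 = {2, 4, 7}  B2 = {2, 3, 4}  B3 = {2, 3, 5}  B4 = {1, 2, 5}  B5 = {1, 2, 6}
Tree: B1–B2, B2–B3, B3–B4, B4–B5
Every bag has size at most 3, so the width is 3 − 1 = 2 and tw(G) ≤ 2. For the lower bound, G contains the cycle 2–7–4–3–5–1–6–2, so G is not a forest; only forests have treewidth ≤ 1, hence tw(G) ≥ 2. Therefore the treewidth is 2.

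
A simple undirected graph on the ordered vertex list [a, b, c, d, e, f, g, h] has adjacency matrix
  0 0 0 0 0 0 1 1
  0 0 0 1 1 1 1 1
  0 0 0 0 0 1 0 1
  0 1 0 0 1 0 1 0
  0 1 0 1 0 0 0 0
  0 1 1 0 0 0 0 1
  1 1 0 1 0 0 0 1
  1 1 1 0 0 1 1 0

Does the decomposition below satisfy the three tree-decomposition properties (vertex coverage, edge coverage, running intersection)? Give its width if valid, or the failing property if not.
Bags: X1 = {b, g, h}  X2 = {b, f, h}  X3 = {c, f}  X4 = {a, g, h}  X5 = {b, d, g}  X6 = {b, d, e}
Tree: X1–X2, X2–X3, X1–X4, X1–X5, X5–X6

A tree decomposition must satisfy three properties: every vertex lies in some bag; for every edge, both endpoints lie together in some bag; and for every vertex, the bags containing it form a connected subtree. Here edge (h,c) lies in no bag, so the decomposition is invalid.

No — edge (h,c) lies in no bag.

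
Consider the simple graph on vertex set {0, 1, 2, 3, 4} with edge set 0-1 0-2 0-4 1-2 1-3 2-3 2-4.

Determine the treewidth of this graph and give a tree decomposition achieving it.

Each bag holds 3 vertices, so the decomposition has width 2, which upper-bounds the treewidth. For the lower bound, the 3 vertices {0, 1, 2} are pairwise adjacent, and any tree decomposition puts a clique entirely inside one bag — forcing width ≥ 2. Therefore the treewidth is 2.

Treewidth 2.
One such decomposition:
Bags: B1 = {0, 2, 4}  B2 = {0, 1, 2}  B3 = {1, 2, 3}
Tree: B1–B2, B2–B3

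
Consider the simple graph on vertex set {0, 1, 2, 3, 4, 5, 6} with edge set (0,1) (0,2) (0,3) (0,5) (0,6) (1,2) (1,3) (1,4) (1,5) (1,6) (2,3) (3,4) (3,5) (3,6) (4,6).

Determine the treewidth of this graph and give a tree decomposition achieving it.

Every bag has size at most 4, so the width is 4 − 1 = 3 and tw(G) ≤ 3. Conversely, {0, 1, 2, 3} is a clique of size 4, and the vertices of any clique must share a bag in every tree decomposition; so some bag has ≥ 4 vertices and tw(G) ≥ 3. Combining the bounds, tw(G) = 3.

Treewidth 3.
Bags: B1 = {0, 1, 3, 6}  B2 = {0, 1, 3, 5}  B3 = {0, 1, 2, 3}  B4 = {1, 3, 4, 6}
Tree: B1–B2, B2–B3, B1–B4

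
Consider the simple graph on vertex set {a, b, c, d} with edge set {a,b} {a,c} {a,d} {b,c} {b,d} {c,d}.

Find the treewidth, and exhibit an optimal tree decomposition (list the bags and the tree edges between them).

A single bag containing all 4 vertices is trivially a valid decomposition of width 3. For the lower bound, the 4 vertices {a, b, c, d} are pairwise adjacent, and any tree decomposition puts a clique entirely inside one bag — forcing width ≥ 3. Therefore the treewidth is 3.

Treewidth 3.
One such decomposition:
Bags: B1 = {a, b, c, d}
Tree: (single bag)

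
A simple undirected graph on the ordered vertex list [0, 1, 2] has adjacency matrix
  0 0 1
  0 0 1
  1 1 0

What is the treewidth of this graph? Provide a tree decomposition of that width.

Treewidth 1.
One such decomposition:
Bags: B1 = {0, 2}  B2 = {1, 2}
Tree: B1–B2

Every bag has size at most 2, so the width is 2 − 1 = 1 and tw(G) ≤ 1. G has an edge, so its treewidth is at least 1. Therefore the treewidth is 1.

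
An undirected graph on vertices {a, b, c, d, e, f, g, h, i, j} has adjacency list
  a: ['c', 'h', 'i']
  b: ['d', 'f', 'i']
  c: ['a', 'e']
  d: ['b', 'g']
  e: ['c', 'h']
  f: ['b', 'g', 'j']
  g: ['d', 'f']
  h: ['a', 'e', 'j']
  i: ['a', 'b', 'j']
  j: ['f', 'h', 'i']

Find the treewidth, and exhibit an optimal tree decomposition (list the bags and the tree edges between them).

Treewidth 2.
One optimal decomposition is:
Bags: B1 = {c, e, h}  B2 = {a, c, h}  B3 = {a, h, j}  B4 = {a, i, j}  B5 = {f, i, j}  B6 = {b, f, i}  B7 = {b, f, g}  B8 = {b, d, g}
Tree: B1–B2, B2–B3, B3–B4, B4–B5, B5–B6, B6–B7, B7–B8

The largest bag has 3 vertices, giving width 2; this decomposition certifies tw(G) ≤ 2. The edges e–c–a–h–e form a cycle, so G is not a tree and its treewidth is at least 2. Therefore the treewidth is 2.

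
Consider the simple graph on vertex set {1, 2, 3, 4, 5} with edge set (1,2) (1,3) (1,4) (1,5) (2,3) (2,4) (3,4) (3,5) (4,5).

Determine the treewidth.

3

A width-3 tree decomposition is:
Bags: B1 = {1, 2, 3, 4}  B2 = {1, 3, 4, 5}
Tree: B1–B2
The largest bag has 4 vertices, giving width 3; this decomposition certifies tw(G) ≤ 3. Conversely, {1, 2, 3, 4} is a clique of size 4, and the vertices of any clique must share a bag in every tree decomposition; so some bag has ≥ 4 vertices and tw(G) ≥ 3. Combining the bounds, tw(G) = 3.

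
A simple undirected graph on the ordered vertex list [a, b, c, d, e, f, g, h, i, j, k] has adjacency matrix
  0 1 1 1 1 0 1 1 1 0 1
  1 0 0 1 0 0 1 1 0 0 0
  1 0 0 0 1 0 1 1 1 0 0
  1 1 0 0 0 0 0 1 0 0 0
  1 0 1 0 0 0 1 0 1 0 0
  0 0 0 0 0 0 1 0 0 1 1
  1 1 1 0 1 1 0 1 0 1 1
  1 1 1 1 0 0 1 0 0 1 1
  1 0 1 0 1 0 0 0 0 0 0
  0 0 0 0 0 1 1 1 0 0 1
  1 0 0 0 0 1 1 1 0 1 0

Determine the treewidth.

A width-3 tree decomposition is:
Bags: B1 = {a, b, d, h}  B2 = {a, b, g, h}  B3 = {a, c, g, h}  B4 = {a, g, h, k}  B5 = {a, c, e, g}  B6 = {a, c, e, i}  B7 = {g, h, j, k}  B8 = {f, g, j, k}
Tree: B1–B2, B2–B3, B3–B4, B3–B5, B5–B6, B4–B7, B7–B8
The largest bag has 4 vertices, giving width 3; this decomposition certifies tw(G) ≤ 3. Conversely, {a, b, d, h} is a clique of size 4, and the vertices of any clique must share a bag in every tree decomposition; so some bag has ≥ 4 vertices and tw(G) ≥ 3. Hence tw(G) = 3 exactly.

3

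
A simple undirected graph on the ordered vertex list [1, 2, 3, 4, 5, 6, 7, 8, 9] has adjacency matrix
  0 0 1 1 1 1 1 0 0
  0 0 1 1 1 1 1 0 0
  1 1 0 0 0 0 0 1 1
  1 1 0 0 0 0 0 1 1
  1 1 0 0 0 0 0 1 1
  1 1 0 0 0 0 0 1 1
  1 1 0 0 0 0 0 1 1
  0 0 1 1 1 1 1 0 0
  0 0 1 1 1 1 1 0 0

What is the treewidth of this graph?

A width-4 tree decomposition is:
Bags: B1 = {1, 2, 5, 8, 9}  B2 = {1, 2, 3, 8, 9}  B3 = {1, 2, 6, 8, 9}  B4 = {1, 2, 7, 8, 9}  B5 = {1, 2, 4, 8, 9}
Tree: B1–B2, B2–B3, B3–B4, B4–B5
Each bag holds 5 vertices, so the decomposition has width 4, which upper-bounds the treewidth. For the lower bound: the 5 vertex sets {5,8}, {3,9}, {1,6}, {2}, {7} are disjoint, each induces a connected subgraph, and every pair is joined by at least one edge of G. Contracting each set to a single vertex therefore yields K_{5} as a minor, and since treewidth is minor-monotone, tw(G) ≥ tw(K_{5}) = 4. Combining the bounds, tw(G) = 4.

4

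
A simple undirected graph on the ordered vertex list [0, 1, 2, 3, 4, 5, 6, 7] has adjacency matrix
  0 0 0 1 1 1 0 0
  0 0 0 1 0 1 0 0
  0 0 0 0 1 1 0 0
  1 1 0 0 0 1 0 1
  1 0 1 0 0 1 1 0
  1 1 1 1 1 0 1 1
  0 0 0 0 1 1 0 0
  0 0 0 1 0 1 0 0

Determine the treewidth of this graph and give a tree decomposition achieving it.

Each bag holds 3 vertices, so the decomposition has width 2, which upper-bounds the treewidth. On the other hand G contains the 3-clique {2, 4, 5}. A clique must lie in a single bag of any decomposition, so no decomposition can have width below 2. Therefore the treewidth is 2.

Treewidth 2.
One optimal decomposition is:
Bags: B1 = {4, 5, 6}  B2 = {0, 4, 5}  B3 = {0, 3, 5}  B4 = {2, 4, 5}  B5 = {3, 5, 7}  B6 = {1, 3, 5}
Tree: B1–B2, B2–B3, B2–B4, B3–B5, B5–B6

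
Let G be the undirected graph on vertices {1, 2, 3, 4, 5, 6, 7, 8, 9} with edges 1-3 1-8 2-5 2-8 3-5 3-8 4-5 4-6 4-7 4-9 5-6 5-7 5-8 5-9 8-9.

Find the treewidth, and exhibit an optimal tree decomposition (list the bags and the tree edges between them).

Each bag holds 3 vertices, so the decomposition has width 2, which upper-bounds the treewidth. Conversely, {1, 3, 8} is a clique of size 3, and the vertices of any clique must share a bag in every tree decomposition; so some bag has ≥ 3 vertices and tw(G) ≥ 2. Combining the bounds, tw(G) = 2.

Treewidth 2.
One optimal decomposition is:
Bags: B1 = {3, 5, 8}  B2 = {2, 5, 8}  B3 = {5, 8, 9}  B4 = {4, 5, 9}  B5 = {1, 3, 8}  B6 = {4, 5, 6}  B7 = {4, 5, 7}
Tree: B1–B2, B1–B3, B3–B4, B1–B5, B4–B6, B4–B7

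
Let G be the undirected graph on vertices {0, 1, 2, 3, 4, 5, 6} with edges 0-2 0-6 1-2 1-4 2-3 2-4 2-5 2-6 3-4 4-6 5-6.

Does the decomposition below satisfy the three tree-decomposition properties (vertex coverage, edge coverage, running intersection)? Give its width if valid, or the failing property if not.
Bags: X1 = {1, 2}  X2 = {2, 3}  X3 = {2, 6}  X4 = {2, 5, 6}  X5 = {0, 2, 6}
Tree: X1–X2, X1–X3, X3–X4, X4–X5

No — vertex 4 appears in no bag.

A tree decomposition must satisfy three properties: every vertex lies in some bag; for every edge, both endpoints lie together in some bag; and for every vertex, the bags containing it form a connected subtree. Here vertex 4 appears in no bag, so the decomposition is invalid.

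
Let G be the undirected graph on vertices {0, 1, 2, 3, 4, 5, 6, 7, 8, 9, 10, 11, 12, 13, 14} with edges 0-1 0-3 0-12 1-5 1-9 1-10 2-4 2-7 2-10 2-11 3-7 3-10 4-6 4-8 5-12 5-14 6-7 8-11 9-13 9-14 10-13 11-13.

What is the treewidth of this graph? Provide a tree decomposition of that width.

Each bag holds 4 vertices, so the decomposition has width 3, which upper-bounds the treewidth. For the lower bound: the 4 vertex sets {5,12,14}, {9}, {1}, {0,3,10,13} are disjoint, each induces a connected subgraph, and every pair is joined by at least one edge of G. Contracting each set to a single vertex therefore yields K_{4} as a minor, and since treewidth is minor-monotone, tw(G) ≥ tw(K_{4}) = 3. Therefore the treewidth is 3.

Treewidth 3.
Bags: B1 = {5, 9, 12, 14}  B2 = {1, 5, 9, 12}  B3 = {0, 1, 9, 12}  B4 = {0, 1, 9, 13}  B5 = {0, 1, 10, 13}  B6 = {0, 3, 10, 13}  B7 = {3, 10, 11, 13}  B8 = {2, 3, 10, 11}  B9 = {2, 3, 7, 11}  B10 = {2, 7, 8, 11}  B11 = {2, 4, 7, 8}  B12 = {4, 6, 7, 8}
Tree: B1–B2, B2–B3, B3–B4, B4–B5, B5–B6, B6–B7, B7–B8, B8–B9, B9–B10, B10–B11, B11–B12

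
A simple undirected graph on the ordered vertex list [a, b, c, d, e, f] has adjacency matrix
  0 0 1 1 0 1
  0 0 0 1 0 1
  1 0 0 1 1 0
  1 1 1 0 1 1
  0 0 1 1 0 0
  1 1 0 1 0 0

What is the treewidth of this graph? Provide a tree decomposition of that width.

Treewidth 2.
One such decomposition:
Bags: B1 = {a, c, d}  B2 = {c, d, e}  B3 = {a, d, f}  B4 = {b, d, f}
Tree: B1–B2, B1–B3, B3–B4

Each bag holds 3 vertices, so the decomposition has width 2, which upper-bounds the treewidth. For the lower bound, the 3 vertices {c, d, e} are pairwise adjacent, and any tree decomposition puts a clique entirely inside one bag — forcing width ≥ 2. Hence tw(G) = 2 exactly.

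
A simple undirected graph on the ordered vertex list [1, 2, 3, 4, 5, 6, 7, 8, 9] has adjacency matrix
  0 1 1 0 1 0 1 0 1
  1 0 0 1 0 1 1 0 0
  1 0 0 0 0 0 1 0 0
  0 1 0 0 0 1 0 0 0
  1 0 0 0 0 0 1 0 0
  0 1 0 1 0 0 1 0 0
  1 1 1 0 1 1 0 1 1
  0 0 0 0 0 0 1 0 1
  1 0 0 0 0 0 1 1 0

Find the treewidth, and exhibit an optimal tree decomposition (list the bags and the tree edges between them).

Treewidth 2.
Bags: B1 = {1, 2, 7}  B2 = {1, 5, 7}  B3 = {1, 3, 7}  B4 = {1, 7, 9}  B5 = {7, 8, 9}  B6 = {2, 6, 7}  B7 = {2, 4, 6}
Tree: B1–B2, B2–B3, B1–B4, B4–B5, B1–B6, B6–B7

The largest bag has 3 vertices, giving width 2; this decomposition certifies tw(G) ≤ 2. For the lower bound, the 3 vertices {2, 4, 6} are pairwise adjacent, and any tree decomposition puts a clique entirely inside one bag — forcing width ≥ 2. Combining the bounds, tw(G) = 2.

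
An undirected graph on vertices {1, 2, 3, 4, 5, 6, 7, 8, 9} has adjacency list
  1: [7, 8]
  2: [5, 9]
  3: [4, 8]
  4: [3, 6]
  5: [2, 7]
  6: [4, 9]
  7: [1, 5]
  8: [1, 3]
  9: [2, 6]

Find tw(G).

A width-2 tree decomposition is:
Bags: B1 = {2, 5, 7}  B2 = {2, 7, 9}  B3 = {6, 7, 9}  B4 = {4, 6, 7}  B5 = {3, 4, 7}  B6 = {3, 7, 8}  B7 = {1, 7, 8}
Tree: B1–B2, B2–B3, B3–B4, B4–B5, B5–B6, B6–B7
Each bag holds 3 vertices, so the decomposition has width 2, which upper-bounds the treewidth. Since 7–5–2–9–6–4–3–8–1–7 is a cycle in G, G is not acyclic. Forests are exactly the graphs of treewidth ≤ 1, so tw(G) ≥ 2. Therefore the treewidth is 2.

2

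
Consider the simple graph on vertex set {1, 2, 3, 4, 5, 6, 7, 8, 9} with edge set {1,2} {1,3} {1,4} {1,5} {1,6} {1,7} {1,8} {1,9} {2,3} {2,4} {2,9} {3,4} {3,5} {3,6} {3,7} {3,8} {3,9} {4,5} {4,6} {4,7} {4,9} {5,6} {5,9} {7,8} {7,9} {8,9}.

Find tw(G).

A width-4 tree decomposition is:
Bags: B1 = {1, 3, 4, 5, 6}  B2 = {1, 3, 4, 5, 9}  B3 = {1, 3, 4, 7, 9}  B4 = {1, 3, 7, 8, 9}  B5 = {1, 2, 3, 4, 9}
Tree: B1–B2, B2–B3, B3–B4, B2–B5
Each bag holds 5 vertices, so the decomposition has width 4, which upper-bounds the treewidth. Conversely, {1, 3, 7, 8, 9} is a clique of size 5, and the vertices of any clique must share a bag in every tree decomposition; so some bag has ≥ 5 vertices and tw(G) ≥ 4. Hence tw(G) = 4 exactly.

4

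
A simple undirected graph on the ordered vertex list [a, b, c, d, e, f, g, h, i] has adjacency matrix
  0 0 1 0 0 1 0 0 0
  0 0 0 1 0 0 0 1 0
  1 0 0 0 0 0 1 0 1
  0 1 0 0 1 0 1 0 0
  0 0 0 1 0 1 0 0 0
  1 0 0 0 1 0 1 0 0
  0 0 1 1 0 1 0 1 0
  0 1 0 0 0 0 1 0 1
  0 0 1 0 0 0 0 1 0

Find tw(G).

A width-3 tree decomposition is:
Bags: B1 = {b, d, e, f}  B2 = {b, d, f, g}  B3 = {b, f, g, h}  B4 = {a, f, g, h}  B5 = {a, c, g, h}  B6 = {a, c, h, i}
Tree: B1–B2, B2–B3, B3–B4, B4–B5, B5–B6
The largest bag has 4 vertices, giving width 3; this decomposition certifies tw(G) ≤ 3. For the lower bound: the 4 vertex sets {b,d,e}, {f}, {g}, {a,c,h,i} are disjoint, each induces a connected subgraph, and every pair is joined by at least one edge of G. Contracting each set to a single vertex therefore yields K_{4} as a minor, and since treewidth is minor-monotone, tw(G) ≥ tw(K_{4}) = 3. Therefore the treewidth is 3.

3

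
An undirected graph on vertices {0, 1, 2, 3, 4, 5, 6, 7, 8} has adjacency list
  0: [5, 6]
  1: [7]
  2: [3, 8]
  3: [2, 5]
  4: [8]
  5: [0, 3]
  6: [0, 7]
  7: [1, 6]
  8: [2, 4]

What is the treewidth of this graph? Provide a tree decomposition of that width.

Treewidth 1.
One such decomposition:
Bags: B1 = {4, 8}  B2 = {2, 8}  B3 = {2, 3}  B4 = {3, 5}  B5 = {0, 5}  B6 = {0, 6}  B7 = {6, 7}  B8 = {1, 7}
Tree: B1–B2, B2–B3, B3–B4, B4–B5, B5–B6, B6–B7, B7–B8

Every bag has size at most 2, so the width is 2 − 1 = 1 and tw(G) ≤ 1. Any graph with an edge has treewidth ≥ 1, and G has the edge 4–8. Hence tw(G) = 1 exactly.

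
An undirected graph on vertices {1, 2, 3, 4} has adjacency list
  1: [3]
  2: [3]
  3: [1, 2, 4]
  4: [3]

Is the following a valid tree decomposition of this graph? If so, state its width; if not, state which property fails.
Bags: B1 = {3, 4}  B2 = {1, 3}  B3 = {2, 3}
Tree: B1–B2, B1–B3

Vertex coverage: the bags together contain {1, 2, 3, 4}, the full vertex set. Edge coverage: each edge of G has both endpoints in at least one bag. Running intersection: for every vertex, the bags containing it form a connected subtree. All three properties hold, so this is a valid tree decomposition of width max|bag| − 1 = 1, and hence tw(G) ≤ 1.

Yes; width 1.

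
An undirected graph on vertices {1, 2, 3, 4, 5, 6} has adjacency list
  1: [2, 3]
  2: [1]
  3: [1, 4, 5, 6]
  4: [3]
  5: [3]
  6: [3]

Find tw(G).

1

A width-1 tree decomposition is:
Bags: B1 = {1, 3}  B2 = {1, 2}  B3 = {3, 4}  B4 = {3, 5}  B5 = {3, 6}
Tree: B1–B2, B1–B3, B3–B4, B3–B5
Each bag holds 2 vertices, so the decomposition has width 1, which upper-bounds the treewidth. G has an edge, so its treewidth is at least 1. The upper and lower bounds meet at 1, so that is the treewidth.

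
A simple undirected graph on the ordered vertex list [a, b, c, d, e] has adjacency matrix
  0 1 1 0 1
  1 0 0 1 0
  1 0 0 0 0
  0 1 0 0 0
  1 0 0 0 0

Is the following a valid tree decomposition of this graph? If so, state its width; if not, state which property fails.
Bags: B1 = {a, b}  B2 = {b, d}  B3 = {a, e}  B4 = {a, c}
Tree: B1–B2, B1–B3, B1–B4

Checking the three conditions: (i) the bags cover all of {a, b, c, d, e}; (ii) for each edge, some bag contains both endpoints; (iii) the bags containing any fixed vertex form a subtree. All hold, so the decomposition is valid with width 2 − 1 = 1.

Yes; width 1.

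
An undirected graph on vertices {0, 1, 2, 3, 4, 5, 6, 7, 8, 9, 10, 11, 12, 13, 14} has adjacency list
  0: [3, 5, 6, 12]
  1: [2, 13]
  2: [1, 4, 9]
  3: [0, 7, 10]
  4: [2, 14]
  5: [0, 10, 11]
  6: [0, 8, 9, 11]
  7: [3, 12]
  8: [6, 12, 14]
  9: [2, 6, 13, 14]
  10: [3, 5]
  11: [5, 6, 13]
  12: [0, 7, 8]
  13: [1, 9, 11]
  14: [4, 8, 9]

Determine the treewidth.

3

A width-3 tree decomposition is:
Bags: B1 = {3, 5, 7, 10}  B2 = {0, 3, 5, 7}  B3 = {0, 5, 7, 12}  B4 = {0, 5, 11, 12}  B5 = {0, 6, 11, 12}  B6 = {6, 8, 11, 12}  B7 = {6, 8, 11, 13}  B8 = {6, 8, 9, 13}  B9 = {8, 9, 13, 14}  B10 = {1, 9, 13, 14}  B11 = {1, 2, 9, 14}  B12 = {1, 2, 4, 14}
Tree: B1–B2, B2–B3, B3–B4, B4–B5, B5–B6, B6–B7, B7–B8, B8–B9, B9–B10, B10–B11, B11–B12
The largest bag has 4 vertices, giving width 3; this decomposition certifies tw(G) ≤ 3. For the lower bound: the 4 vertex sets {3,7,10}, {5}, {0}, {6,8,11,12} are disjoint, each induces a connected subgraph, and every pair is joined by at least one edge of G. Contracting each set to a single vertex therefore yields K_{4} as a minor, and since treewidth is minor-monotone, tw(G) ≥ tw(K_{4}) = 3. Combining the bounds, tw(G) = 3.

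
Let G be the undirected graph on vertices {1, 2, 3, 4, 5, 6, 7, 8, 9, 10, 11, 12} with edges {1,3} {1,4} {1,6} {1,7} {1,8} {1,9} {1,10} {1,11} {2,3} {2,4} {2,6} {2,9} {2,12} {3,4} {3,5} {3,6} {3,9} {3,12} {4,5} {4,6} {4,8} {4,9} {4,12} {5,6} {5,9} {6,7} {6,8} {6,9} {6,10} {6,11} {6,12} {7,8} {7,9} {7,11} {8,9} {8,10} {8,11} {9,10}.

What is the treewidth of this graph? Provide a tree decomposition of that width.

Treewidth 4.
One such decomposition:
Bags: B1 = {1, 6, 7, 8, 9}  B2 = {1, 6, 8, 9, 10}  B3 = {1, 4, 6, 8, 9}  B4 = {1, 3, 4, 6, 9}  B5 = {2, 3, 4, 6, 9}  B6 = {3, 4, 5, 6, 9}  B7 = {2, 3, 4, 6, 12}  B8 = {1, 6, 7, 8, 11}
Tree: B1–B2, B2–B3, B3–B4, B4–B5, B4–B6, B5–B7, B1–B8

Each bag holds 5 vertices, so the decomposition has width 4, which upper-bounds the treewidth. For the lower bound, the 5 vertices {1, 6, 8, 9, 10} are pairwise adjacent, and any tree decomposition puts a clique entirely inside one bag — forcing width ≥ 4. The upper and lower bounds meet at 4, so that is the treewidth.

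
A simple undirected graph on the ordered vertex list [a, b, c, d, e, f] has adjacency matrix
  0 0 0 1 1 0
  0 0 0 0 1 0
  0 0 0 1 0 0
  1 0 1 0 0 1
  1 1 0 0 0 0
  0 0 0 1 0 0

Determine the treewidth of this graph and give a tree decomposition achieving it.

The largest bag has 2 vertices, giving width 1; this decomposition certifies tw(G) ≤ 1. Since G has at least one edge (e.g. a–e), it is not an edgeless graph, so tw(G) ≥ 1. Combining the bounds, tw(G) = 1.

Treewidth 1.
One such decomposition:
Bags: B1 = {a, e}  B2 = {a, d}  B3 = {b, e}  B4 = {d, f}  B5 = {c, d}
Tree: B1–B2, B1–B3, B2–B4, B2–B5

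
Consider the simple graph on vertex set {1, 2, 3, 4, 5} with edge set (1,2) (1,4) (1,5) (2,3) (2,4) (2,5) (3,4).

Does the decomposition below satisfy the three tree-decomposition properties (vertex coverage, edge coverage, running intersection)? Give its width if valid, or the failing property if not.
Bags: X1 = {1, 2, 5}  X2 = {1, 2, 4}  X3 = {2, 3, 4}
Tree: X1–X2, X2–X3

Checking the three conditions: (i) the bags cover all of {1, 2, 3, 4, 5}; (ii) for each edge, some bag contains both endpoints; (iii) the bags containing any fixed vertex form a subtree. All hold, so the decomposition is valid with width 3 − 1 = 2.

Yes; width 2.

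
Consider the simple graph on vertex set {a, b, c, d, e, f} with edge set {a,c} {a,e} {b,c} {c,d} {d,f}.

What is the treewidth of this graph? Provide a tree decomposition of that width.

Treewidth 1.
One optimal decomposition is:
Bags: B1 = {a, c}  B2 = {c, d}  B3 = {d, f}  B4 = {b, c}  B5 = {a, e}
Tree: B1–B2, B2–B3, B2–B4, B1–B5

Each bag holds 2 vertices, so the decomposition has width 1, which upper-bounds the treewidth. Any graph with an edge has treewidth ≥ 1, and G has the edge c–a. The upper and lower bounds meet at 1, so that is the treewidth.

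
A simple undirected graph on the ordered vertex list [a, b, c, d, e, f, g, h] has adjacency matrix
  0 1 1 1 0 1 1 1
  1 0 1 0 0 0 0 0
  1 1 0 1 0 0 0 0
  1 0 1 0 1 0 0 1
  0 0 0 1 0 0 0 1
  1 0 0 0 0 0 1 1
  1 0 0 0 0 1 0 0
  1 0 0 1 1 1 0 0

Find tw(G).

2

A width-2 tree decomposition is:
Bags: B1 = {a, c, d}  B2 = {a, d, h}  B3 = {a, f, h}  B4 = {d, e, h}  B5 = {a, b, c}  B6 = {a, f, g}
Tree: B1–B2, B2–B3, B2–B4, B1–B5, B3–B6
Each bag holds 3 vertices, so the decomposition has width 2, which upper-bounds the treewidth. For the lower bound, the 3 vertices {d, e, h} are pairwise adjacent, and any tree decomposition puts a clique entirely inside one bag — forcing width ≥ 2. Hence tw(G) = 2 exactly.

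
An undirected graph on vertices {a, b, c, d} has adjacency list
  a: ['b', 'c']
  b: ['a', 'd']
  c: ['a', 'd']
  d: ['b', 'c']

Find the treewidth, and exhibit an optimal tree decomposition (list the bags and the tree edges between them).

Treewidth 2.
One optimal decomposition is:
Bags: B1 = {a, c, d}  B2 = {a, b, d}
Tree: B1–B2

The largest bag has 3 vertices, giving width 2; this decomposition certifies tw(G) ≤ 2. For the lower bound, G contains the cycle a–c–d–b–a, so G is not a forest; only forests have treewidth ≤ 1, hence tw(G) ≥ 2. Combining the bounds, tw(G) = 2.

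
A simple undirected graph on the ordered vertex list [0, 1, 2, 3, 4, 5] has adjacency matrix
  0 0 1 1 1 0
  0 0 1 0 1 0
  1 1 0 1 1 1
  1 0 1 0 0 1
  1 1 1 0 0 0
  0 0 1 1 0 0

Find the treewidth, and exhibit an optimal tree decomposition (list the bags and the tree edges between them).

Treewidth 2.
One optimal decomposition is:
Bags: B1 = {0, 2, 3}  B2 = {0, 2, 4}  B3 = {1, 2, 4}  B4 = {2, 3, 5}
Tree: B1–B2, B2–B3, B1–B4

The largest bag has 3 vertices, giving width 2; this decomposition certifies tw(G) ≤ 2. On the other hand G contains the 3-clique {0, 2, 3}. A clique must lie in a single bag of any decomposition, so no decomposition can have width below 2. Therefore the treewidth is 2.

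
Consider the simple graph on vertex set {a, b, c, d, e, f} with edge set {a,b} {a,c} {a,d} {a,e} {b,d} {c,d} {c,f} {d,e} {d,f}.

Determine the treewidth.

2

A width-2 tree decomposition is:
Bags: B1 = {c, d, f}  B2 = {a, c, d}  B3 = {a, b, d}  B4 = {a, d, e}
Tree: B1–B2, B2–B3, B3–B4
Each bag holds 3 vertices, so the decomposition has width 2, which upper-bounds the treewidth. On the other hand G contains the 3-clique {a, d, e}. A clique must lie in a single bag of any decomposition, so no decomposition can have width below 2. Hence tw(G) = 2 exactly.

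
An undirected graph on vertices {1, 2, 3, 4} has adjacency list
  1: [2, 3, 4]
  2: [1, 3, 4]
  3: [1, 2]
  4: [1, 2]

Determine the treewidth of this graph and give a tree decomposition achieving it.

Treewidth 2.
One optimal decomposition is:
Bags: B1 = {1, 2, 4}  B2 = {1, 2, 3}
Tree: B1–B2

The largest bag has 3 vertices, giving width 2; this decomposition certifies tw(G) ≤ 2. On the other hand G contains the 3-clique {1, 2, 3}. A clique must lie in a single bag of any decomposition, so no decomposition can have width below 2. Combining the bounds, tw(G) = 2.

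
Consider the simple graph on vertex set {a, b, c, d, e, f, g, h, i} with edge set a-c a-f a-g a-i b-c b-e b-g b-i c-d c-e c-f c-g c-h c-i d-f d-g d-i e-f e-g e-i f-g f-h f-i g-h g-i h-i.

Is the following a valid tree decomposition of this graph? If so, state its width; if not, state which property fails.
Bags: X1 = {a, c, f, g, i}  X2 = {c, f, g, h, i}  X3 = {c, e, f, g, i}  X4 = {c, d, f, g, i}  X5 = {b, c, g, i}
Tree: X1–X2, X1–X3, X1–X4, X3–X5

A tree decomposition must satisfy three properties: every vertex lies in some bag; for every edge, both endpoints lie together in some bag; and for every vertex, the bags containing it form a connected subtree. Here edge (e,b) lies in no bag, so the decomposition is invalid.

No — edge (e,b) lies in no bag.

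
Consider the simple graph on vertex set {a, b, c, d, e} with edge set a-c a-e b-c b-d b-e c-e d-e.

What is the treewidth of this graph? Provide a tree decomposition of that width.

The largest bag has 3 vertices, giving width 2; this decomposition certifies tw(G) ≤ 2. For the lower bound, the 3 vertices {b, d, e} are pairwise adjacent, and any tree decomposition puts a clique entirely inside one bag — forcing width ≥ 2. The upper and lower bounds meet at 2, so that is the treewidth.

Treewidth 2.
Bags: B1 = {a, c, e}  B2 = {b, c, e}  B3 = {b, d, e}
Tree: B1–B2, B2–B3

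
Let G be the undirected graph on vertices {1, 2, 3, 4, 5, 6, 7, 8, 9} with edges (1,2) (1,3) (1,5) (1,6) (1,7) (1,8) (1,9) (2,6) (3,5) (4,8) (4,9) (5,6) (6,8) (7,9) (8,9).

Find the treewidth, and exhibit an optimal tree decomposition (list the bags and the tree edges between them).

Every bag has size at most 3, so the width is 3 − 1 = 2 and tw(G) ≤ 2. For the lower bound, the 3 vertices {1, 8, 9} are pairwise adjacent, and any tree decomposition puts a clique entirely inside one bag — forcing width ≥ 2. Hence tw(G) = 2 exactly.

Treewidth 2.
Bags: B1 = {1, 6, 8}  B2 = {1, 8, 9}  B3 = {1, 5, 6}  B4 = {1, 7, 9}  B5 = {1, 2, 6}  B6 = {1, 3, 5}  B7 = {4, 8, 9}
Tree: B1–B2, B1–B3, B2–B4, B3–B5, B3–B6, B2–B7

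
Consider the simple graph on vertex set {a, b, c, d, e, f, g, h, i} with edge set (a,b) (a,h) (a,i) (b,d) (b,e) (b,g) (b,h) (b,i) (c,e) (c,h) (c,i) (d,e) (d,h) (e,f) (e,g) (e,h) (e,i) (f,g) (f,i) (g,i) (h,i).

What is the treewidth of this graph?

A width-3 tree decomposition is:
Bags: B1 = {b, e, g, i}  B2 = {b, e, h, i}  B3 = {c, e, h, i}  B4 = {b, d, e, h}  B5 = {e, f, g, i}  B6 = {a, b, h, i}
Tree: B1–B2, B2–B3, B2–B4, B1–B5, B2–B6
Every bag has size at most 4, so the width is 4 − 1 = 3 and tw(G) ≤ 3. For the lower bound, the 4 vertices {b, d, e, h} are pairwise adjacent, and any tree decomposition puts a clique entirely inside one bag — forcing width ≥ 3. Combining the bounds, tw(G) = 3.

3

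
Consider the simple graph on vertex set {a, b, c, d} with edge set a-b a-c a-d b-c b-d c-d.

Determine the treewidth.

A width-3 tree decomposition is:
Bags: B1 = {a, b, c, d}
Tree: (single bag)
A single bag containing all 4 vertices is trivially a valid decomposition of width 3. Conversely, {a, b, c, d} is a clique of size 4, and the vertices of any clique must share a bag in every tree decomposition; so some bag has ≥ 4 vertices and tw(G) ≥ 3. Hence tw(G) = 3 exactly.

3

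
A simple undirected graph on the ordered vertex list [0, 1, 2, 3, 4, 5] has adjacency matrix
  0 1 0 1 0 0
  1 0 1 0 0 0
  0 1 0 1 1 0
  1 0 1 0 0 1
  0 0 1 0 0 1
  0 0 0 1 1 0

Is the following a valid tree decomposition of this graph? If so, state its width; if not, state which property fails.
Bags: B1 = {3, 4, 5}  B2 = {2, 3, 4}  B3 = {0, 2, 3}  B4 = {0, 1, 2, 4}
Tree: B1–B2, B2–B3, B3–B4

A tree decomposition must satisfy three properties: every vertex lies in some bag; for every edge, both endpoints lie together in some bag; and for every vertex, the bags containing it form a connected subtree. Here bags containing vertex 4 are not connected in the tree, so the decomposition is invalid.

No — bags containing vertex 4 are not connected in the tree.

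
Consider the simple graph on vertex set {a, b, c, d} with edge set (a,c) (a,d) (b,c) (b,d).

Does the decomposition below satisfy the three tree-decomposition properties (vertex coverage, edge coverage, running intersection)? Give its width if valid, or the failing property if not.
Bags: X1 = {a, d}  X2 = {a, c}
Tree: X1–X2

A tree decomposition must satisfy three properties: every vertex lies in some bag; for every edge, both endpoints lie together in some bag; and for every vertex, the bags containing it form a connected subtree. Here vertex b appears in no bag, so the decomposition is invalid.

No — vertex b appears in no bag.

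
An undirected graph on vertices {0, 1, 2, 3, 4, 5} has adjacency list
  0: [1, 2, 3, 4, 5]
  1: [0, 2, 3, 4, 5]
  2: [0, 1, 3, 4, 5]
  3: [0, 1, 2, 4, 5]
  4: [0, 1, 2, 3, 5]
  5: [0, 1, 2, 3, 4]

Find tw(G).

A width-5 tree decomposition is:
Bags: B1 = {0, 1, 2, 3, 4, 5}
Tree: (single bag)
With just one bag of size 6, the width is 6 − 1 = 5, so tw(G) ≤ 5. On the other hand G contains the 6-clique {0, 1, 2, 3, 4, 5}. A clique must lie in a single bag of any decomposition, so no decomposition can have width below 5. Therefore the treewidth is 5.

5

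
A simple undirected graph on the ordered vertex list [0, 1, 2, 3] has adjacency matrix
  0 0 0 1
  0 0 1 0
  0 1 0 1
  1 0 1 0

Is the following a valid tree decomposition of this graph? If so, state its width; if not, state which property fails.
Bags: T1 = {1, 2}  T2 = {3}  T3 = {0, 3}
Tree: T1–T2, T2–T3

A tree decomposition must satisfy three properties: every vertex lies in some bag; for every edge, both endpoints lie together in some bag; and for every vertex, the bags containing it form a connected subtree. Here edge (2,3) lies in no bag, so the decomposition is invalid.

No — edge (2,3) lies in no bag.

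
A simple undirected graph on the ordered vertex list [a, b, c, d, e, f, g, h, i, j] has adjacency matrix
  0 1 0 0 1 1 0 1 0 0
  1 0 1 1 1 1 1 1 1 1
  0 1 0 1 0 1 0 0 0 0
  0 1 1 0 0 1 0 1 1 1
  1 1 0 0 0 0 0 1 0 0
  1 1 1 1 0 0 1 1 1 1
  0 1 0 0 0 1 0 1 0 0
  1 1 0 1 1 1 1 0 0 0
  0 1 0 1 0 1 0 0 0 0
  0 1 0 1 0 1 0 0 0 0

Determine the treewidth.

A width-3 tree decomposition is:
Bags: B1 = {b, d, f, h}  B2 = {b, d, f, i}  B3 = {a, b, f, h}  B4 = {a, b, e, h}  B5 = {b, d, f, j}  B6 = {b, f, g, h}  B7 = {b, c, d, f}
Tree: B1–B2, B1–B3, B3–B4, B1–B5, B1–B6, B1–B7
Each bag holds 4 vertices, so the decomposition has width 3, which upper-bounds the treewidth. Conversely, {a, b, e, h} is a clique of size 4, and the vertices of any clique must share a bag in every tree decomposition; so some bag has ≥ 4 vertices and tw(G) ≥ 3. Combining the bounds, tw(G) = 3.

3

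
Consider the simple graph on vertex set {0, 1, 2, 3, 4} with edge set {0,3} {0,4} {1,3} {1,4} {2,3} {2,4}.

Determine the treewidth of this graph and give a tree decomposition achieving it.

Treewidth 2.
Bags: B1 = {2, 3, 4}  B2 = {1, 3, 4}  B3 = {0, 3, 4}
Tree: B1–B2, B2–B3

Every bag has size at most 3, so the width is 3 − 1 = 2 and tw(G) ≤ 2. For the lower bound, G contains the cycle 2–4–1–3–2, so G is not a forest; only forests have treewidth ≤ 1, hence tw(G) ≥ 2. The upper and lower bounds meet at 2, so that is the treewidth.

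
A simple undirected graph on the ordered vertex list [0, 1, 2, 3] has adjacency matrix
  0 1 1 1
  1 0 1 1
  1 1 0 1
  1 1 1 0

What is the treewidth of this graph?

A width-3 tree decomposition is:
Bags: B1 = {0, 1, 2, 3}
Tree: (single bag)
A single bag containing all 4 vertices is trivially a valid decomposition of width 3. For the lower bound, the 4 vertices {0, 1, 2, 3} are pairwise adjacent, and any tree decomposition puts a clique entirely inside one bag — forcing width ≥ 3. Combining the bounds, tw(G) = 3.

3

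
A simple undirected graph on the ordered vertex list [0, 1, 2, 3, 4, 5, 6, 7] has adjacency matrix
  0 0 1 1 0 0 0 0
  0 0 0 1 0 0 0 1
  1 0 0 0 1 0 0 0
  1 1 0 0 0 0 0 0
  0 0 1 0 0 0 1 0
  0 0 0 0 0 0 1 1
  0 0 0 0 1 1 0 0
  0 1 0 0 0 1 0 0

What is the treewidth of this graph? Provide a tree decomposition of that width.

Each bag holds 3 vertices, so the decomposition has width 2, which upper-bounds the treewidth. Since 6–4–2–0–3–1–7–5–6 is a cycle in G, G is not acyclic. Forests are exactly the graphs of treewidth ≤ 1, so tw(G) ≥ 2. Combining the bounds, tw(G) = 2.

Treewidth 2.
Bags: B1 = {2, 4, 6}  B2 = {0, 2, 6}  B3 = {0, 3, 6}  B4 = {1, 3, 6}  B5 = {1, 6, 7}  B6 = {5, 6, 7}
Tree: B1–B2, B2–B3, B3–B4, B4–B5, B5–B6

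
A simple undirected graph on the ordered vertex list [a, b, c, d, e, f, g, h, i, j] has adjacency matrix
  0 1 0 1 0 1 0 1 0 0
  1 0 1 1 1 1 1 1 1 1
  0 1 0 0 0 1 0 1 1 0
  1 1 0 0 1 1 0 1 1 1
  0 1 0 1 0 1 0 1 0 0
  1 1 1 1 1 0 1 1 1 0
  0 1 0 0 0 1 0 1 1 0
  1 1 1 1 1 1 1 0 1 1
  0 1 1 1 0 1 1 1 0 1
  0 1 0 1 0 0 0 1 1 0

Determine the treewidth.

A width-4 tree decomposition is:
Bags: B1 = {b, f, g, h, i}  B2 = {b, d, f, h, i}  B3 = {b, d, h, i, j}  B4 = {b, c, f, h, i}  B5 = {a, b, d, f, h}  B6 = {b, d, e, f, h}
Tree: B1–B2, B2–B3, B2–B4, B2–B5, B5–B6
The largest bag has 5 vertices, giving width 4; this decomposition certifies tw(G) ≤ 4. Conversely, {b, d, h, i, j} is a clique of size 5, and the vertices of any clique must share a bag in every tree decomposition; so some bag has ≥ 5 vertices and tw(G) ≥ 4. Combining the bounds, tw(G) = 4.

4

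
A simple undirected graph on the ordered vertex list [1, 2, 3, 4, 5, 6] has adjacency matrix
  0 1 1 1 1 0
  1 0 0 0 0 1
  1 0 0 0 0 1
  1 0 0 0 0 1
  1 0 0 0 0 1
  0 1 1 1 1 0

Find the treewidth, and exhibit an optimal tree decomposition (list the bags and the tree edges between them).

The largest bag has 3 vertices, giving width 2; this decomposition certifies tw(G) ≤ 2. Since 5–1–2–6–5 is a cycle in G, G is not acyclic. Forests are exactly the graphs of treewidth ≤ 1, so tw(G) ≥ 2. The upper and lower bounds meet at 2, so that is the treewidth.

Treewidth 2.
One such decomposition:
Bags: B1 = {1, 5, 6}  B2 = {1, 2, 6}  B3 = {1, 4, 6}  B4 = {1, 3, 6}
Tree: B1–B2, B2–B3, B3–B4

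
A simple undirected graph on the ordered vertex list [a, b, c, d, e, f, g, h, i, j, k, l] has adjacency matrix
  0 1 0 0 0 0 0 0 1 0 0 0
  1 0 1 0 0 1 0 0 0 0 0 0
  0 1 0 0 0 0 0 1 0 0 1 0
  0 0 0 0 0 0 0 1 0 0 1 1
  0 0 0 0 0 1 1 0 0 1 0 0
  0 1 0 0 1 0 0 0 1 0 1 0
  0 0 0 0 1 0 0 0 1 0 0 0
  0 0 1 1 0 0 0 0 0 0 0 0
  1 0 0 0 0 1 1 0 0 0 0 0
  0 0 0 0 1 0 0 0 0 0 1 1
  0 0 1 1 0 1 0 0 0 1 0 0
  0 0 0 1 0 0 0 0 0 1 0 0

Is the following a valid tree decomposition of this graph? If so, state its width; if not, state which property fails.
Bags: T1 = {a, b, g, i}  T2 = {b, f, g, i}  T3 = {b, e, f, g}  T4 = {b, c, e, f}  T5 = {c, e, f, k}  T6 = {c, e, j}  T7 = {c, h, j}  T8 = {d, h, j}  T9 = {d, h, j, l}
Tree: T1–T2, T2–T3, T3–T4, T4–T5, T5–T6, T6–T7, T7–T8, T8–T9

A tree decomposition must satisfy three properties: every vertex lies in some bag; for every edge, both endpoints lie together in some bag; and for every vertex, the bags containing it form a connected subtree. Here edge (k,j) lies in no bag, so the decomposition is invalid.

No — edge (k,j) lies in no bag.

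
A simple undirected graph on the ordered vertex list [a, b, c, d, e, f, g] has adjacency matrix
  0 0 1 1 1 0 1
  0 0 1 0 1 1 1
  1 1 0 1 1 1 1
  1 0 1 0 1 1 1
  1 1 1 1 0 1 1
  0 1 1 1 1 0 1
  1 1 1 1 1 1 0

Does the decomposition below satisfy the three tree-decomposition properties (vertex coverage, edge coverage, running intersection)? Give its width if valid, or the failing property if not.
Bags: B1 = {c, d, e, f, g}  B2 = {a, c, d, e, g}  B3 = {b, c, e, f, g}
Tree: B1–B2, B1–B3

Vertex coverage: the bags together contain {a, b, c, d, e, f, g}, the full vertex set. Edge coverage: each edge of G has both endpoints in at least one bag. Running intersection: for every vertex, the bags containing it form a connected subtree. All three properties hold, so this is a valid tree decomposition of width max|bag| − 1 = 4, and hence tw(G) ≤ 4.

Yes; width 4.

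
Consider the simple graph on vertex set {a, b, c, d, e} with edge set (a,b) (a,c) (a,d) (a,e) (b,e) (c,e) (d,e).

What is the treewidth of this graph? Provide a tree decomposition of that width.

Each bag holds 3 vertices, so the decomposition has width 2, which upper-bounds the treewidth. Conversely, {a, d, e} is a clique of size 3, and the vertices of any clique must share a bag in every tree decomposition; so some bag has ≥ 3 vertices and tw(G) ≥ 2. Hence tw(G) = 2 exactly.

Treewidth 2.
Bags: B1 = {a, c, e}  B2 = {a, d, e}  B3 = {a, b, e}
Tree: B1–B2, B2–B3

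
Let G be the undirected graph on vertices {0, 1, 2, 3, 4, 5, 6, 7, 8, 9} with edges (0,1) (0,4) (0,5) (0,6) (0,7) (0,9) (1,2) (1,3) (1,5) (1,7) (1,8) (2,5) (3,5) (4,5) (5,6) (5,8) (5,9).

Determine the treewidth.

2

A width-2 tree decomposition is:
Bags: B1 = {1, 3, 5}  B2 = {1, 5, 8}  B3 = {0, 1, 5}  B4 = {0, 1, 7}  B5 = {1, 2, 5}  B6 = {0, 5, 9}  B7 = {0, 5, 6}  B8 = {0, 4, 5}
Tree: B1–B2, B2–B3, B3–B4, B1–B5, B3–B6, B3–B7, B3–B8
The largest bag has 3 vertices, giving width 2; this decomposition certifies tw(G) ≤ 2. Conversely, {0, 1, 5} is a clique of size 3, and the vertices of any clique must share a bag in every tree decomposition; so some bag has ≥ 3 vertices and tw(G) ≥ 2. Therefore the treewidth is 2.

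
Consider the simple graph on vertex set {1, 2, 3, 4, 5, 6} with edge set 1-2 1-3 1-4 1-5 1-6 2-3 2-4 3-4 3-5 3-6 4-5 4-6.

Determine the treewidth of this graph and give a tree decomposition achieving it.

The largest bag has 4 vertices, giving width 3; this decomposition certifies tw(G) ≤ 3. For the lower bound, the 4 vertices {1, 2, 3, 4} are pairwise adjacent, and any tree decomposition puts a clique entirely inside one bag — forcing width ≥ 3. Combining the bounds, tw(G) = 3.

Treewidth 3.
Bags: B1 = {1, 2, 3, 4}  B2 = {1, 3, 4, 6}  B3 = {1, 3, 4, 5}
Tree: B1–B2, B2–B3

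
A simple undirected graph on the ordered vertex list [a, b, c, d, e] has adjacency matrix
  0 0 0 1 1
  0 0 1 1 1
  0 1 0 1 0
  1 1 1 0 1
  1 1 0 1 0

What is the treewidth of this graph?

2

A width-2 tree decomposition is:
Bags: B1 = {b, d, e}  B2 = {b, c, d}  B3 = {a, d, e}
Tree: B1–B2, B1–B3
The largest bag has 3 vertices, giving width 2; this decomposition certifies tw(G) ≤ 2. For the lower bound, the 3 vertices {a, d, e} are pairwise adjacent, and any tree decomposition puts a clique entirely inside one bag — forcing width ≥ 2. Hence tw(G) = 2 exactly.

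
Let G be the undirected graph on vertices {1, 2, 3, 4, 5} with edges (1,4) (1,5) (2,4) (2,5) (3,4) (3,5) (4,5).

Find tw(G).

A width-2 tree decomposition is:
Bags: B1 = {2, 4, 5}  B2 = {3, 4, 5}  B3 = {1, 4, 5}
Tree: B1–B2, B1–B3
Each bag holds 3 vertices, so the decomposition has width 2, which upper-bounds the treewidth. Conversely, {1, 4, 5} is a clique of size 3, and the vertices of any clique must share a bag in every tree decomposition; so some bag has ≥ 3 vertices and tw(G) ≥ 2. Therefore the treewidth is 2.

2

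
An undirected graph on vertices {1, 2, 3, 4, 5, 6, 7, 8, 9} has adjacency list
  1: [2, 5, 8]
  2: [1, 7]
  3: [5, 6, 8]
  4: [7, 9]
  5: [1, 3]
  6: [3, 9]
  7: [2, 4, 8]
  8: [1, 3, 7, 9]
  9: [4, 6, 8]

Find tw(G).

A width-3 tree decomposition is:
Bags: B1 = {1, 2, 3, 5}  B2 = {1, 2, 3, 8}  B3 = {2, 3, 7, 8}  B4 = {3, 6, 7, 8}  B5 = {6, 7, 8, 9}  B6 = {4, 6, 7, 9}
Tree: B1–B2, B2–B3, B3–B4, B4–B5, B5–B6
Each bag holds 4 vertices, so the decomposition has width 3, which upper-bounds the treewidth. For the lower bound: the 4 vertex sets {1,2,5}, {3}, {8}, {4,6,7,9} are disjoint, each induces a connected subgraph, and every pair is joined by at least one edge of G. Contracting each set to a single vertex therefore yields K_{4} as a minor, and since treewidth is minor-monotone, tw(G) ≥ tw(K_{4}) = 3. The upper and lower bounds meet at 3, so that is the treewidth.

3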